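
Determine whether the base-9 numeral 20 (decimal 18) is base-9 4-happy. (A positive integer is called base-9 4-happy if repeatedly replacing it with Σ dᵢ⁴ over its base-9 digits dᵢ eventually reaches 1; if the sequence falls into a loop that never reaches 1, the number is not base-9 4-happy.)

18 = (2,0)_9 → 2⁴ + 0⁴ = 16 + 0 = 16
16 = (1,7)_9 → 1⁴ + 7⁴ = 1 + 2401 = 2402
2402 = (3,2,5,8)_9 → 3⁴ + 2⁴ + 5⁴ + 8⁴ = 81 + 16 + 625 + 4096 = 4818
4818 = (6,5,4,3)_9 → 6⁴ + 5⁴ + 4⁴ + 3⁴ = 1296 + 625 + 256 + 81 = 2258
2258 = (3,0,7,8)_9 → 3⁴ + 0⁴ + 7⁴ + 8⁴ = 81 + 0 + 2401 + 4096 = 6578
6578 = (1,0,0,1,8)_9 → 1⁴ + 0⁴ + 0⁴ + 1⁴ + 8⁴ = 1 + 0 + 0 + 1 + 4096 = 4098
4098 = (5,5,5,3)_9 → 5⁴ + 5⁴ + 5⁴ + 3⁴ = 625 + 625 + 625 + 81 = 1956
1956 = (2,6,1,3)_9 → 2⁴ + 6⁴ + 1⁴ + 3⁴ = 16 + 1296 + 1 + 81 = 1394
1394 = (1,8,1,8)_9 → 1⁴ + 8⁴ + 1⁴ + 8⁴ = 1 + 4096 + 1 + 4096 = 8194
8194 = (1,2,2,1,4)_9 → 1⁴ + 2⁴ + 2⁴ + 1⁴ + 4⁴ = 1 + 16 + 16 + 1 + 256 = 290
290 = (3,5,2)_9 → 3⁴ + 5⁴ + 2⁴ = 81 + 625 + 16 = 722
722 = (8,8,2)_9 → 8⁴ + 8⁴ + 2⁴ = 4096 + 4096 + 16 = 8208
8208 = (1,2,2,3,0)_9 → 1⁴ + 2⁴ + 2⁴ + 3⁴ + 0⁴ = 1 + 16 + 16 + 81 + 0 = 114
114 = (1,3,6)_9 → 1⁴ + 3⁴ + 6⁴ = 1 + 81 + 1296 = 1378
1378 = (1,8,0,1)_9 → 1⁴ + 8⁴ + 0⁴ + 1⁴ = 1 + 4096 + 0 + 1 = 4098  — 4098 already seen; the sequence cycles without reaching 1.

not base-9 4-happy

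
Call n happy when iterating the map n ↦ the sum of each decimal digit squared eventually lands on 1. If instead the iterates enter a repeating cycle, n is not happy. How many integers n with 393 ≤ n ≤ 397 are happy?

393: 393 → 99 → 162 → 41 → 17 → 50 → 25 → 29 → 85 → 89 → 145 → 42 → 20 → 4 → 16 → 37 → 58 → 89  — not happy
394: 394 → 106 → 37 → 58 → 89 → 145 → 42 → 20 → 4 → 16 → 37  — not happy
395: 395 → 115 → 27 → 53 → 34 → 25 → 29 → 85 → 89 → 145 → 42 → 20 → 4 → 16 → 37 → 58 → 89  — not happy
396: 396 → 126 → 41 → 17 → 50 → 25 → 29 → 85 → 89 → 145 → 42 → 20 → 4 → 16 → 37 → 58 → 89  — not happy
397: 397 → 139 → 91 → 82 → 68 → 100 → 1  — happy
happy: 397

1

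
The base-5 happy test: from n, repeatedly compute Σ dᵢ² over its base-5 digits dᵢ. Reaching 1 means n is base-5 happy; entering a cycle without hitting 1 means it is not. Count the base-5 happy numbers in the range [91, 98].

91: 91 → 19 → 25 → 1  (reaches 1)
92: 92 → 22 → 20 → 16 → 10 → 4 → 16  (repeats 16)
93: 93 → 27 → 5 → 1  (reaches 1)
94: 94 → 34 → 18 → 18  (repeats 18)
95: 95 → 25 → 1  (reaches 1)
96: 96 → 26 → 2 → 4 → 16 → 10 → 4  (repeats 4)
97: 97 → 29 → 17 → 13 → 13  (repeats 13)
98: 98 → 34 → 18 → 18  (repeats 18)
base-5 happy: 91, 93, 95

3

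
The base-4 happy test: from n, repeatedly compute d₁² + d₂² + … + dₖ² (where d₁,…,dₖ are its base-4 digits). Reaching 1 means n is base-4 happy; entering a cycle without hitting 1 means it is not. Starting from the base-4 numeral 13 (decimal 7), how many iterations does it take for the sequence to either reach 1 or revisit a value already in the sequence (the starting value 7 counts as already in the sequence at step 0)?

4

7 = (1,3)_4 → 1² + 3² = 10
10 = (2,2)_4 → 2² + 2² = 8
8 = (2,0)_4 → 2² + 0² = 4
4 = (1,0)_4 → 1² + 0² = 1  — reached 1.
That took 4 steps.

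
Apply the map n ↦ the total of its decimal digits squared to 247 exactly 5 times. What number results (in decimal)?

247 → 2² + 4² + 7² = 69
69 → 6² + 9² = 117
117 → 1² + 1² + 7² = 51
51 → 5² + 1² = 26
26 → 2² + 6² = 40

40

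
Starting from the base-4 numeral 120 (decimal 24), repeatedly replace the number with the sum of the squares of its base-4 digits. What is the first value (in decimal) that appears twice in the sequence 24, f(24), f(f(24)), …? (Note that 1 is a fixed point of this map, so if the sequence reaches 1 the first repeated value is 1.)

1

24 = (1,2,0)_4 → 1² + 2² + 0² = 1 + 4 + 0 = 5
5 = (1,1)_4 → 1² + 1² = 1 + 1 = 2
2 = (2)_4 → 2² = 4
4 = (1,0)_4 → 1² + 0² = 1 + 0 = 1  — reached the fixed point 1.
1 → 1, so 1 is the first repeated value.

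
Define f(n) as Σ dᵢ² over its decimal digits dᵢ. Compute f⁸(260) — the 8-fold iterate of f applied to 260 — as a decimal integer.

20

260 → 2² + 6² + 0² = 4 + 36 + 0 = 40
40 → 4² + 0² = 16 + 0 = 16
16 → 1² + 6² = 1 + 36 = 37
37 → 3² + 7² = 9 + 49 = 58
58 → 5² + 8² = 25 + 64 = 89
89 → 8² + 9² = 64 + 81 = 145
145 → 1² + 4² + 5² = 1 + 16 + 25 = 42
42 → 4² + 2² = 16 + 4 = 20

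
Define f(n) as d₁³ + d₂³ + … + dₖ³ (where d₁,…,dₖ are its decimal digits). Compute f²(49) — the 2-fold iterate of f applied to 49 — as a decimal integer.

1099

49 → 793
793 → 1099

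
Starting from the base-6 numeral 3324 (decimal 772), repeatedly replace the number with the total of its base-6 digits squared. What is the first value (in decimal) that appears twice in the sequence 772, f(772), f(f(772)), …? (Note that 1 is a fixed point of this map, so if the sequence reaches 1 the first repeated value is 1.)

772 = (3,3,2,4)_6 → 3² + 3² + 2² + 4² = 38
38 = (1,0,2)_6 → 1² + 0² + 2² = 5
5 = (5)_6 → 5² = 25
25 = (4,1)_6 → 4² + 1² = 17
17 = (2,5)_6 → 2² + 5² = 29
29 = (4,5)_6 → 4² + 5² = 41
41 = (1,0,5)_6 → 1² + 0² + 5² = 26
26 = (4,2)_6 → 4² + 2² = 20
20 = (3,2)_6 → 3² + 2² = 13
13 = (2,1)_6 → 2² + 1² = 5  — 5 already appeared earlier.

5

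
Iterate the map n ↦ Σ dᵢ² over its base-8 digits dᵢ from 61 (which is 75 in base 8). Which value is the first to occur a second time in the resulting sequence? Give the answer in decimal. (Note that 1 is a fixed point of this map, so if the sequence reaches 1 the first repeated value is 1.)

61 = (7,5)_8 → 7² + 5² = 74
74 = (1,1,2)_8 → 1² + 1² + 2² = 6
6 = (6)_8 → 6² = 36
36 = (4,4)_8 → 4² + 4² = 32
32 = (4,0)_8 → 4² + 0² = 16
16 = (2,0)_8 → 2² + 0² = 4
4 = (4)_8 → 4² = 16  — 16 already appeared earlier.

16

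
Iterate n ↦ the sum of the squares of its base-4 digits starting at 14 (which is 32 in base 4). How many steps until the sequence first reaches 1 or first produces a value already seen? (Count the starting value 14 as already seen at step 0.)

14 = (3,2)_4 → 3² + 2² = 9 + 4 = 13
13 = (3,1)_4 → 3² + 1² = 9 + 1 = 10
10 = (2,2)_4 → 2² + 2² = 4 + 4 = 8
8 = (2,0)_4 → 2² + 0² = 4 + 0 = 4
4 = (1,0)_4 → 1² + 0² = 1 + 0 = 1  — reached 1.
That took 5 steps.

5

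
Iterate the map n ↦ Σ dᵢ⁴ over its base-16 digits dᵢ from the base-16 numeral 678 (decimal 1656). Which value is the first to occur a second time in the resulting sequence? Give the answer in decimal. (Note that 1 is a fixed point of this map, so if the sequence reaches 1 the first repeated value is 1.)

7939

1656 = (6,7,8)_16 → 6⁴ + 7⁴ + 8⁴ = 7793
7793 = (1,14,7,1)_16 → 1⁴ + 14⁴ + 7⁴ + 1⁴ = 40819
40819 = (9,15,7,3)_16 → 9⁴ + 15⁴ + 7⁴ + 3⁴ = 59668
59668 = (14,9,1,4)_16 → 14⁴ + 9⁴ + 1⁴ + 4⁴ = 45234
45234 = (11,0,11,2)_16 → 11⁴ + 0⁴ + 11⁴ + 2⁴ = 29298
29298 = (7,2,7,2)_16 → 7⁴ + 2⁴ + 7⁴ + 2⁴ = 4834
4834 = (1,2,14,2)_16 → 1⁴ + 2⁴ + 14⁴ + 2⁴ = 38449
38449 = (9,6,3,1)_16 → 9⁴ + 6⁴ + 3⁴ + 1⁴ = 7939
7939 = (1,15,0,3)_16 → 1⁴ + 15⁴ + 0⁴ + 3⁴ = 50707
50707 = (12,6,1,3)_16 → 12⁴ + 6⁴ + 1⁴ + 3⁴ = 22114
22114 = (5,6,6,2)_16 → 5⁴ + 6⁴ + 6⁴ + 2⁴ = 3233
3233 = (12,10,1)_16 → 12⁴ + 10⁴ + 1⁴ = 30737
30737 = (7,8,1,1)_16 → 7⁴ + 8⁴ + 1⁴ + 1⁴ = 6499
6499 = (1,9,6,3)_16 → 1⁴ + 9⁴ + 6⁴ + 3⁴ = 7939  — 7939 already appeared earlier.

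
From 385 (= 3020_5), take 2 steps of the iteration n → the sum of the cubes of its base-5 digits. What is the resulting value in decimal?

9

385 = (3,0,2,0)_5 → 3³ + 0³ + 2³ + 0³ = 35
35 = (1,2,0)_5 → 1³ + 2³ + 0³ = 9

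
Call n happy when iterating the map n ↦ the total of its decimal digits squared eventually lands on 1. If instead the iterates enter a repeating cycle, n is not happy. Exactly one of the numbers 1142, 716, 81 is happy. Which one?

1142: 1142 → 22 → 8 → 64 → 52 → 29 → 85 → 89 → 145 → 42 → 20 → 4 → 16 → 37 → 58 → 89  — repeats 89 (not happy)
716: 716 → 86 → 100 → 1  — reaches 1 (happy)
81: 81 → 65 → 61 → 37 → 58 → 89 → 145 → 42 → 20 → 4 → 16 → 37  — repeats 37 (not happy)

716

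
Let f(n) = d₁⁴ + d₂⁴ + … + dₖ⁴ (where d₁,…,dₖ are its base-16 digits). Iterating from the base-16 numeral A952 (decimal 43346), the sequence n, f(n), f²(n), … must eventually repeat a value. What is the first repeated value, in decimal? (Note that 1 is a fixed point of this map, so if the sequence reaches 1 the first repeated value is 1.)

43346 = (10,9,5,2)_16 → 10⁴ + 9⁴ + 5⁴ + 2⁴ = 10000 + 6561 + 625 + 16 = 17202
17202 = (4,3,3,2)_16 → 4⁴ + 3⁴ + 3⁴ + 2⁴ = 256 + 81 + 81 + 16 = 434
434 = (1,11,2)_16 → 1⁴ + 11⁴ + 2⁴ = 1 + 14641 + 16 = 14658
14658 = (3,9,4,2)_16 → 3⁴ + 9⁴ + 4⁴ + 2⁴ = 81 + 6561 + 256 + 16 = 6914
6914 = (1,11,0,2)_16 → 1⁴ + 11⁴ + 0⁴ + 2⁴ = 1 + 14641 + 0 + 16 = 14658  — 14658 already appeared earlier.

14658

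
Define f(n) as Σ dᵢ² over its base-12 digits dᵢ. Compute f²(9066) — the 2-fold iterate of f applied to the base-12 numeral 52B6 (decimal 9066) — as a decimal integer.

9066 = (5,2,11,6)_12 → 5² + 2² + 11² + 6² = 186
186 = (1,3,6)_12 → 1² + 3² + 6² = 46

46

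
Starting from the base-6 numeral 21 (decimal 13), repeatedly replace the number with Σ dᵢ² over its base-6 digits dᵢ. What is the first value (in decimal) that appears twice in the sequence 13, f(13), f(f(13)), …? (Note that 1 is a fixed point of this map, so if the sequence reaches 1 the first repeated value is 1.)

13 = (2,1)_6 → 2² + 1² = 5
5 = (5)_6 → 5² = 25
25 = (4,1)_6 → 4² + 1² = 17
17 = (2,5)_6 → 2² + 5² = 29
29 = (4,5)_6 → 4² + 5² = 41
41 = (1,0,5)_6 → 1² + 0² + 5² = 26
26 = (4,2)_6 → 4² + 2² = 20
20 = (3,2)_6 → 3² + 2² = 13  — 13 already appeared earlier.

13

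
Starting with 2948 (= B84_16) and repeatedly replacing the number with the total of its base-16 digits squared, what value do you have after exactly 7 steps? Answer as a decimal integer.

85

2948 = (11,8,4)_16 → 11² + 8² + 4² = 201
201 = (12,9)_16 → 12² + 9² = 225
225 = (14,1)_16 → 14² + 1² = 197
197 = (12,5)_16 → 12² + 5² = 169
169 = (10,9)_16 → 10² + 9² = 181
181 = (11,5)_16 → 11² + 5² = 146
146 = (9,2)_16 → 9² + 2² = 85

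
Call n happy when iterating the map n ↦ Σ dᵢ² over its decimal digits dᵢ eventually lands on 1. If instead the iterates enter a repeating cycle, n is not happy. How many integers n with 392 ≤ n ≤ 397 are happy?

392: 392 → 94 → 97 → 130 → 10 → 1  — happy
393: 393 → 99 → 162 → 41 → 17 → 50 → 25 → 29 → 85 → 89 → 145 → 42 → 20 → 4 → 16 → 37 → 58 → 89  — not happy
394: 394 → 106 → 37 → 58 → 89 → 145 → 42 → 20 → 4 → 16 → 37  — not happy
395: 395 → 115 → 27 → 53 → 34 → 25 → 29 → 85 → 89 → 145 → 42 → 20 → 4 → 16 → 37 → 58 → 89  — not happy
396: 396 → 126 → 41 → 17 → 50 → 25 → 29 → 85 → 89 → 145 → 42 → 20 → 4 → 16 → 37 → 58 → 89  — not happy
397: 397 → 139 → 91 → 82 → 68 → 100 → 1  — happy
happy: 392, 397

2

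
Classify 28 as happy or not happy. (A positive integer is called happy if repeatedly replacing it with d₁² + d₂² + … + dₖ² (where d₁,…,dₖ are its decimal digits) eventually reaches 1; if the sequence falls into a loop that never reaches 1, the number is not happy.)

28 → 2² + 8² = 4 + 64 = 68
68 → 6² + 8² = 36 + 64 = 100
100 → 1² + 0² + 0² = 1 + 0 + 0 = 1  — reached 1.

happy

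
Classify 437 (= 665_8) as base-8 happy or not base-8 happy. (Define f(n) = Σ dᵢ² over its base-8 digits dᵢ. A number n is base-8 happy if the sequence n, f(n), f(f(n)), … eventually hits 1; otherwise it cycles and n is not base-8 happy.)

base-8 happy

437 = (6,6,5)_8 → 6² + 6² + 5² = 97
97 = (1,4,1)_8 → 1² + 4² + 1² = 18
18 = (2,2)_8 → 2² + 2² = 8
8 = (1,0)_8 → 1² + 0² = 1  — reached 1.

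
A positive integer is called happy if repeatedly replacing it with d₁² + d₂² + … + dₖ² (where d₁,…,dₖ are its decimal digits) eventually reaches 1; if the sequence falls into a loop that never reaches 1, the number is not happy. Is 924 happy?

924 → 9² + 2² + 4² = 81 + 4 + 16 = 101
101 → 1² + 0² + 1² = 1 + 0 + 1 = 2
2 → 2² = 4
4 → 4² = 16
16 → 1² + 6² = 1 + 36 = 37
37 → 3² + 7² = 9 + 49 = 58
58 → 5² + 8² = 25 + 64 = 89
89 → 8² + 9² = 64 + 81 = 145
145 → 1² + 4² + 5² = 1 + 16 + 25 = 42
42 → 4² + 2² = 16 + 4 = 20
20 → 2² + 0² = 4 + 0 = 4  — 4 already seen; the sequence cycles without reaching 1.

not happy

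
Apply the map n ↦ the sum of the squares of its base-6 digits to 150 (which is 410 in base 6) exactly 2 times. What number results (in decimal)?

29

150 = (4,1,0)_6 → 4² + 1² + 0² = 16 + 1 + 0 = 17
17 = (2,5)_6 → 2² + 5² = 4 + 25 = 29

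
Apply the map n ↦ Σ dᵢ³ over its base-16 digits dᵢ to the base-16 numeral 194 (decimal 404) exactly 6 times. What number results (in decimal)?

512

404 = (1,9,4)_16 → 1³ + 9³ + 4³ = 794
794 = (3,1,10)_16 → 3³ + 1³ + 10³ = 1028
1028 = (4,0,4)_16 → 4³ + 0³ + 4³ = 128
128 = (8,0)_16 → 8³ + 0³ = 512
512 = (2,0,0)_16 → 2³ + 0³ + 0³ = 8
8 = (8)_16 → 8³ = 512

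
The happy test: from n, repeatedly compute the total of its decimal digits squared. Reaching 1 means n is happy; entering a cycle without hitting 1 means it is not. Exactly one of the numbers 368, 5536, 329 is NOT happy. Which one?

5536

368: 368 → 109 → 82 → 68 → 100 → 1  — reaches 1 (happy)
5536: 5536 → 95 → 106 → 37 → 58 → 89 → 145 → 42 → 20 → 4 → 16 → 37  — repeats 37 (not happy)
329: 329 → 94 → 97 → 130 → 10 → 1  — reaches 1 (happy)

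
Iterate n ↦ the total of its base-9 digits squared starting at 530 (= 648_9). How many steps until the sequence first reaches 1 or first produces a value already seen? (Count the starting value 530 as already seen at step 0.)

4

530 = (6,4,8)_9 → 6² + 4² + 8² = 116
116 = (1,3,8)_9 → 1² + 3² + 8² = 74
74 = (8,2)_9 → 8² + 2² = 68
68 = (7,5)_9 → 7² + 5² = 74  — 74 repeats.
That took 4 steps.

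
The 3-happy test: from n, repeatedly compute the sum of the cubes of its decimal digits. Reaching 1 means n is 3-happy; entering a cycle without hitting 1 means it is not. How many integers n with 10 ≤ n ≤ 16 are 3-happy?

10: 10 → 1  — 3-happy
11: 11 → 2 → 8 → 512 → 134 → 92 → 737 → 713 → 371 → 371  — not 3-happy
12: 12 → 9 → 729 → 1080 → 513 → 153 → 153  — not 3-happy
13: 13 → 28 → 520 → 133 → 55 → 250 → 133  — not 3-happy
14: 14 → 65 → 341 → 92 → 737 → 713 → 371 → 371  — not 3-happy
15: 15 → 126 → 225 → 141 → 66 → 432 → 99 → 1458 → 702 → 351 → 153 → 153  — not 3-happy
16: 16 → 217 → 352 → 160 → 217  — not 3-happy
3-happy: 10

1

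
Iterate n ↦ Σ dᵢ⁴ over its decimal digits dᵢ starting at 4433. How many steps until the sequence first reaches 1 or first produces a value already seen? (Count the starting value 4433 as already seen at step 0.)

15

4433 → 4⁴ + 4⁴ + 3⁴ + 3⁴ = 256 + 256 + 81 + 81 = 674
674 → 6⁴ + 7⁴ + 4⁴ = 1296 + 2401 + 256 = 3953
3953 → 3⁴ + 9⁴ + 5⁴ + 3⁴ = 81 + 6561 + 625 + 81 = 7348
7348 → 7⁴ + 3⁴ + 4⁴ + 8⁴ = 2401 + 81 + 256 + 4096 = 6834
6834 → 6⁴ + 8⁴ + 3⁴ + 4⁴ = 1296 + 4096 + 81 + 256 = 5729
5729 → 5⁴ + 7⁴ + 2⁴ + 9⁴ = 625 + 2401 + 16 + 6561 = 9603
9603 → 9⁴ + 6⁴ + 0⁴ + 3⁴ = 6561 + 1296 + 0 + 81 = 7938
7938 → 7⁴ + 9⁴ + 3⁴ + 8⁴ = 2401 + 6561 + 81 + 4096 = 13139
13139 → 1⁴ + 3⁴ + 1⁴ + 3⁴ + 9⁴ = 1 + 81 + 1 + 81 + 6561 = 6725
6725 → 6⁴ + 7⁴ + 2⁴ + 5⁴ = 1296 + 2401 + 16 + 625 = 4338
4338 → 4⁴ + 3⁴ + 3⁴ + 8⁴ = 256 + 81 + 81 + 4096 = 4514
4514 → 4⁴ + 5⁴ + 1⁴ + 4⁴ = 256 + 625 + 1 + 256 = 1138
1138 → 1⁴ + 1⁴ + 3⁴ + 8⁴ = 1 + 1 + 81 + 4096 = 4179
4179 → 4⁴ + 1⁴ + 7⁴ + 9⁴ = 256 + 1 + 2401 + 6561 = 9219
9219 → 9⁴ + 2⁴ + 1⁴ + 9⁴ = 6561 + 16 + 1 + 6561 = 13139  — 13139 repeats.
That took 15 steps.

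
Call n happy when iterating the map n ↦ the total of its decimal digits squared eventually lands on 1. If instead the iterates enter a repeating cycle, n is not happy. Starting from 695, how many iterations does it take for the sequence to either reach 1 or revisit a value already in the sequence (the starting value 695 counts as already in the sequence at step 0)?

695 → 6² + 9² + 5² = 36 + 81 + 25 = 142
142 → 1² + 4² + 2² = 1 + 16 + 4 = 21
21 → 2² + 1² = 4 + 1 = 5
5 → 5² = 25
25 → 2² + 5² = 4 + 25 = 29
29 → 2² + 9² = 4 + 81 = 85
85 → 8² + 5² = 64 + 25 = 89
89 → 8² + 9² = 64 + 81 = 145
145 → 1² + 4² + 5² = 1 + 16 + 25 = 42
42 → 4² + 2² = 16 + 4 = 20
20 → 2² + 0² = 4 + 0 = 4
4 → 4² = 16
16 → 1² + 6² = 1 + 36 = 37
37 → 3² + 7² = 9 + 49 = 58
58 → 5² + 8² = 25 + 64 = 89  — 89 repeats.
That took 15 steps.

15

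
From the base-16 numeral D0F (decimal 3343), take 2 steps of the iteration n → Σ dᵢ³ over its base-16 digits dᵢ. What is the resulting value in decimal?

1918

3343 = (13,0,15)_16 → 5572
5572 = (1,5,12,4)_16 → 1918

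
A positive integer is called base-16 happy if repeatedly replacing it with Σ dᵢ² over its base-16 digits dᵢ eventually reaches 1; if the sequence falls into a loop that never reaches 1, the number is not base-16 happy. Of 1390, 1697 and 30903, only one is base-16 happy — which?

1390: 1390 → 257 → 2 → 4 → 16 → 1  — reaches 1 (base-16 happy)
1697: 1697 → 137 → 145 → 82 → 29 → 170 → 200 → 208 → 169 → 181 → 146 → 85 → 50 → 13 → 169  — repeats 169 (not base-16 happy)
30903: 30903 → 283 → 123 → 170 → 200 → 208 → 169 → 181 → 146 → 85 → 50 → 13 → 169  — repeats 169 (not base-16 happy)

1390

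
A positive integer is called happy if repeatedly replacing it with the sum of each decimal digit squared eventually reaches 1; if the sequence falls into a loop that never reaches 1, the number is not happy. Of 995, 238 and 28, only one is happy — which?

995: 995 → 187 → 114 → 18 → 65 → 61 → 37 → 58 → 89 → 145 → 42 → 20 → 4 → 16 → 37  — repeats 37 (not happy)
238: 238 → 77 → 98 → 145 → 42 → 20 → 4 → 16 → 37 → 58 → 89 → 145  — repeats 145 (not happy)
28: 28 → 68 → 100 → 1  — reaches 1 (happy)

28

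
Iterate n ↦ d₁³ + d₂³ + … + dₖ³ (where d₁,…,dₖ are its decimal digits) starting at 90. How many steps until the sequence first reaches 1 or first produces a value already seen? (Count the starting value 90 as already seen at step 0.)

5

90 → 9³ + 0³ = 729
729 → 7³ + 2³ + 9³ = 1080
1080 → 1³ + 0³ + 8³ + 0³ = 513
513 → 5³ + 1³ + 3³ = 153
153 → 1³ + 5³ + 3³ = 153  — 153 repeats.
That took 5 steps.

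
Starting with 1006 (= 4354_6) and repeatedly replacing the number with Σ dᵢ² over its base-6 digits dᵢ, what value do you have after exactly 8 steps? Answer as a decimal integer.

29

1006 = (4,3,5,4)_6 → 4² + 3² + 5² + 4² = 66
66 = (1,5,0)_6 → 1² + 5² + 0² = 26
26 = (4,2)_6 → 4² + 2² = 20
20 = (3,2)_6 → 3² + 2² = 13
13 = (2,1)_6 → 2² + 1² = 5
5 = (5)_6 → 5² = 25
25 = (4,1)_6 → 4² + 1² = 17
17 = (2,5)_6 → 2² + 5² = 29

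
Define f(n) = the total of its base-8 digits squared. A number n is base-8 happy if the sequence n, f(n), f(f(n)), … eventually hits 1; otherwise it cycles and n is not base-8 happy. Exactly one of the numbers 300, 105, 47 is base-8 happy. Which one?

105

300: 300 → 57 → 50 → 40 → 25 → 10 → 5 → 25  — repeats 25 (not base-8 happy)
105: 105 → 27 → 18 → 8 → 1  — reaches 1 (base-8 happy)
47: 47 → 74 → 6 → 36 → 32 → 16 → 4 → 16  — repeats 16 (not base-8 happy)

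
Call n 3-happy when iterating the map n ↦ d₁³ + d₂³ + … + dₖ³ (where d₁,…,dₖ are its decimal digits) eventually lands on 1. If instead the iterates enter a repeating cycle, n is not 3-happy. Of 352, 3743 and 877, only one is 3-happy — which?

352: 352 → 160 → 217 → 352  — repeats 352 (not 3-happy)
3743: 3743 → 461 → 281 → 521 → 134 → 92 → 737 → 713 → 371 → 371  — repeats 371 (not 3-happy)
877: 877 → 1198 → 1243 → 100 → 1  — reaches 1 (3-happy)

877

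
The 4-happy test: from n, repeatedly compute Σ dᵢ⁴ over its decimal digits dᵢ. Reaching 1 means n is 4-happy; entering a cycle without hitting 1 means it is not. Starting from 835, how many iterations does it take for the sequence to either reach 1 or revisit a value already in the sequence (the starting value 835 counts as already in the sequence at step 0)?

13

835 → 4802
4802 → 4368
4368 → 5729
5729 → 9603
9603 → 7938
7938 → 13139
13139 → 6725
6725 → 4338
4338 → 4514
4514 → 1138
1138 → 4179
4179 → 9219
9219 → 13139  — 13139 repeats.
That took 13 steps.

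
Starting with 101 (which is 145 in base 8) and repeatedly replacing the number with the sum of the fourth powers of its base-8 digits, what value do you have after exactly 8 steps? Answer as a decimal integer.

256

101 = (1,4,5)_8 → 1⁴ + 4⁴ + 5⁴ = 1 + 256 + 625 = 882
882 = (1,5,6,2)_8 → 1⁴ + 5⁴ + 6⁴ + 2⁴ = 1 + 625 + 1296 + 16 = 1938
1938 = (3,6,2,2)_8 → 3⁴ + 6⁴ + 2⁴ + 2⁴ = 81 + 1296 + 16 + 16 = 1409
1409 = (2,6,0,1)_8 → 2⁴ + 6⁴ + 0⁴ + 1⁴ = 16 + 1296 + 0 + 1 = 1313
1313 = (2,4,4,1)_8 → 2⁴ + 4⁴ + 4⁴ + 1⁴ = 16 + 256 + 256 + 1 = 529
529 = (1,0,2,1)_8 → 1⁴ + 0⁴ + 2⁴ + 1⁴ = 1 + 0 + 16 + 1 = 18
18 = (2,2)_8 → 2⁴ + 2⁴ = 16 + 16 = 32
32 = (4,0)_8 → 4⁴ + 0⁴ = 256 + 0 = 256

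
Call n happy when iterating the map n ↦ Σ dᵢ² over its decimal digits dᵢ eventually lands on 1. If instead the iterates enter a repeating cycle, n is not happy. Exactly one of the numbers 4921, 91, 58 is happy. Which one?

91

4921: 4921 → 102 → 5 → 25 → 29 → 85 → 89 → 145 → 42 → 20 → 4 → 16 → 37 → 58 → 89  — repeats 89 (not happy)
91: 91 → 82 → 68 → 100 → 1  — reaches 1 (happy)
58: 58 → 89 → 145 → 42 → 20 → 4 → 16 → 37 → 58  — repeats 58 (not happy)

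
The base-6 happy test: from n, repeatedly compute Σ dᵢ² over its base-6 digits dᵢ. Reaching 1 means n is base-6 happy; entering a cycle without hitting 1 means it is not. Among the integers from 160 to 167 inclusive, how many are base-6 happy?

1

160: 160 → 36 → 1  — base-6 happy
161: 161 → 45 → 11 → 26 → 20 → 13 → 5 → 25 → 17 → 29 → 41 → 26  — not base-6 happy
162: 162 → 25 → 17 → 29 → 41 → 26 → 20 → 13 → 5 → 25  — not base-6 happy
163: 163 → 26 → 20 → 13 → 5 → 25 → 17 → 29 → 41 → 26  — not base-6 happy
164: 164 → 29 → 41 → 26 → 20 → 13 → 5 → 25 → 17 → 29  — not base-6 happy
165: 165 → 34 → 41 → 26 → 20 → 13 → 5 → 25 → 17 → 29 → 41  — not base-6 happy
166: 166 → 41 → 26 → 20 → 13 → 5 → 25 → 17 → 29 → 41  — not base-6 happy
167: 167 → 50 → 9 → 10 → 17 → 29 → 41 → 26 → 20 → 13 → 5 → 25 → 17  — not base-6 happy
base-6 happy: 160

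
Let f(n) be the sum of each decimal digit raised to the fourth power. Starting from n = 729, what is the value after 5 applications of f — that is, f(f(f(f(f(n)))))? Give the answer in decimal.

729 → 8978
8978 → 17154
17154 → 3284
3284 → 4449
4449 → 7329

7329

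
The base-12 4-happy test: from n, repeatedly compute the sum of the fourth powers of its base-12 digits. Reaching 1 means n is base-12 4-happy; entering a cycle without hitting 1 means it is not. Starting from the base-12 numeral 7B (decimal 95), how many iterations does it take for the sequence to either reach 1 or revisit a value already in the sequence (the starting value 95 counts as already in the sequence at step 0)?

9

95 = (7,11)_12 → 7⁴ + 11⁴ = 17042
17042 = (9,10,4,2)_12 → 9⁴ + 10⁴ + 4⁴ + 2⁴ = 16833
16833 = (9,8,10,9)_12 → 9⁴ + 8⁴ + 10⁴ + 9⁴ = 27218
27218 = (1,3,9,0,2)_12 → 1⁴ + 3⁴ + 9⁴ + 0⁴ + 2⁴ = 6659
6659 = (3,10,2,11)_12 → 3⁴ + 10⁴ + 2⁴ + 11⁴ = 24738
24738 = (1,2,3,9,6)_12 → 1⁴ + 2⁴ + 3⁴ + 9⁴ + 6⁴ = 7955
7955 = (4,7,2,11)_12 → 4⁴ + 7⁴ + 2⁴ + 11⁴ = 17314
17314 = (10,0,2,10)_12 → 10⁴ + 0⁴ + 2⁴ + 10⁴ = 20016
20016 = (11,7,0,0)_12 → 11⁴ + 7⁴ + 0⁴ + 0⁴ = 17042  — 17042 repeats.
That took 9 steps.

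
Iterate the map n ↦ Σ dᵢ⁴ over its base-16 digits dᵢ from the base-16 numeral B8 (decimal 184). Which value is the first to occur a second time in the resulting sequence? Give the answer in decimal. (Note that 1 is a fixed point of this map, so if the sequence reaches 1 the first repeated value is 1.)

184 = (11,8)_16 → 11⁴ + 8⁴ = 14641 + 4096 = 18737
18737 = (4,9,3,1)_16 → 4⁴ + 9⁴ + 3⁴ + 1⁴ = 256 + 6561 + 81 + 1 = 6899
6899 = (1,10,15,3)_16 → 1⁴ + 10⁴ + 15⁴ + 3⁴ = 1 + 10000 + 50625 + 81 = 60707
60707 = (14,13,2,3)_16 → 14⁴ + 13⁴ + 2⁴ + 3⁴ = 38416 + 28561 + 16 + 81 = 67074
67074 = (1,0,6,0,2)_16 → 1⁴ + 0⁴ + 6⁴ + 0⁴ + 2⁴ = 1 + 0 + 1296 + 0 + 16 = 1313
1313 = (5,2,1)_16 → 5⁴ + 2⁴ + 1⁴ = 625 + 16 + 1 = 642
642 = (2,8,2)_16 → 2⁴ + 8⁴ + 2⁴ = 16 + 4096 + 16 = 4128
4128 = (1,0,2,0)_16 → 1⁴ + 0⁴ + 2⁴ + 0⁴ = 1 + 0 + 16 + 0 = 17
17 = (1,1)_16 → 1⁴ + 1⁴ = 1 + 1 = 2
2 = (2)_16 → 2⁴ = 16
16 = (1,0)_16 → 1⁴ + 0⁴ = 1 + 0 = 1  — reached the fixed point 1.
1 → 1, so 1 is the first repeated value.

1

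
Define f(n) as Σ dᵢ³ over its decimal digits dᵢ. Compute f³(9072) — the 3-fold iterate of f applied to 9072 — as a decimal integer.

153

9072 → 9³ + 0³ + 7³ + 2³ = 1080
1080 → 1³ + 0³ + 8³ + 0³ = 513
513 → 5³ + 1³ + 3³ = 153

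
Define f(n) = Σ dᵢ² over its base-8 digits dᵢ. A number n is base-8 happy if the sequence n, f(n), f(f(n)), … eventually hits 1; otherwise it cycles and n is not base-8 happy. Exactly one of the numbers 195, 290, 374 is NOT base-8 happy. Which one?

290

195: 195 → 18 → 8 → 1  — reaches 1 (base-8 happy)
290: 290 → 36 → 32 → 16 → 4 → 16  — repeats 16 (not base-8 happy)
374: 374 → 97 → 18 → 8 → 1  — reaches 1 (base-8 happy)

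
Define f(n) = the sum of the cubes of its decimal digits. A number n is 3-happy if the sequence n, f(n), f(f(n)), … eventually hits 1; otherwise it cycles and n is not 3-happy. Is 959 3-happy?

959 → 1583
1583 → 665
665 → 557
557 → 593
593 → 881
881 → 1025
1025 → 134
134 → 92
92 → 737
737 → 713
713 → 371
371 → 371  — 371 already seen; the sequence cycles without reaching 1.

not 3-happy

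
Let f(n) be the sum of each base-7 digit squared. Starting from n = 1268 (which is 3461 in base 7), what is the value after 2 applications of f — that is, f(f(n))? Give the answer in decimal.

1268 = (3,4,6,1)_7 → 3² + 4² + 6² + 1² = 62
62 = (1,1,6)_7 → 1² + 1² + 6² = 38

38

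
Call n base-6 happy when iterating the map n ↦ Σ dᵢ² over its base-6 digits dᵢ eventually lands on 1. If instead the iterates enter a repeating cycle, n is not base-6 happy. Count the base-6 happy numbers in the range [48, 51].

1

48: 48 → 5 → 25 → 17 → 29 → 41 → 26 → 20 → 13 → 5  (repeats 5)
49: 49 → 6 → 1  (reaches 1)
50: 50 → 9 → 10 → 17 → 29 → 41 → 26 → 20 → 13 → 5 → 25 → 17  (repeats 17)
51: 51 → 14 → 8 → 5 → 25 → 17 → 29 → 41 → 26 → 20 → 13 → 5  (repeats 5)
base-6 happy: 49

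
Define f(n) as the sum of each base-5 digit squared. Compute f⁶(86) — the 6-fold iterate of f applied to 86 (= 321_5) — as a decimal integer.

86 = (3,2,1)_5 → 3² + 2² + 1² = 9 + 4 + 1 = 14
14 = (2,4)_5 → 2² + 4² = 4 + 16 = 20
20 = (4,0)_5 → 4² + 0² = 16 + 0 = 16
16 = (3,1)_5 → 3² + 1² = 9 + 1 = 10
10 = (2,0)_5 → 2² + 0² = 4 + 0 = 4
4 = (4)_5 → 4² = 16

16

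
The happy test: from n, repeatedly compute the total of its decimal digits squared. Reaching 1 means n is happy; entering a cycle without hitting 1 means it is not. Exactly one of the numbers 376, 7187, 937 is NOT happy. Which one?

7187

376: 376 → 94 → 97 → 130 → 10 → 1  — reaches 1 (happy)
7187: 7187 → 163 → 46 → 52 → 29 → 85 → 89 → 145 → 42 → 20 → 4 → 16 → 37 → 58 → 89  — repeats 89 (not happy)
937: 937 → 139 → 91 → 82 → 68 → 100 → 1  — reaches 1 (happy)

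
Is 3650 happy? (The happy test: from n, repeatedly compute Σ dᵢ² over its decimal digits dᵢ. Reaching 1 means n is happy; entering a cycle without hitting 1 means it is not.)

happy

3650 → 70
70 → 49
49 → 97
97 → 130
130 → 10
10 → 1  — reached 1.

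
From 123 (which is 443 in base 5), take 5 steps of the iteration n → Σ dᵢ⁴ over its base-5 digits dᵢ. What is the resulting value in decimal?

123 = (4,4,3)_5 → 4⁴ + 4⁴ + 3⁴ = 593
593 = (4,3,3,3)_5 → 4⁴ + 3⁴ + 3⁴ + 3⁴ = 499
499 = (3,4,4,4)_5 → 3⁴ + 4⁴ + 4⁴ + 4⁴ = 849
849 = (1,1,3,4,4)_5 → 1⁴ + 1⁴ + 3⁴ + 4⁴ + 4⁴ = 595
595 = (4,3,4,0)_5 → 4⁴ + 3⁴ + 4⁴ + 0⁴ = 593

593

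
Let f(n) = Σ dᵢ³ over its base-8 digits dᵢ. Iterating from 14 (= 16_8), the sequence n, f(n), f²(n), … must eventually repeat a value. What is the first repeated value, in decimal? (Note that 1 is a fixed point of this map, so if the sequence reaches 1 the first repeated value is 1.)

559

14 = (1,6)_8 → 1³ + 6³ = 1 + 216 = 217
217 = (3,3,1)_8 → 3³ + 3³ + 1³ = 27 + 27 + 1 = 55
55 = (6,7)_8 → 6³ + 7³ = 216 + 343 = 559
559 = (1,0,5,7)_8 → 1³ + 0³ + 5³ + 7³ = 1 + 0 + 125 + 343 = 469
469 = (7,2,5)_8 → 7³ + 2³ + 5³ = 343 + 8 + 125 = 476
476 = (7,3,4)_8 → 7³ + 3³ + 4³ = 343 + 27 + 64 = 434
434 = (6,6,2)_8 → 6³ + 6³ + 2³ = 216 + 216 + 8 = 440
440 = (6,7,0)_8 → 6³ + 7³ + 0³ = 216 + 343 + 0 = 559  — 559 already appeared earlier.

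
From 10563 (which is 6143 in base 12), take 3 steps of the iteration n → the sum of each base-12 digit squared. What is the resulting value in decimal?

10563 = (6,1,4,3)_12 → 6² + 1² + 4² + 3² = 62
62 = (5,2)_12 → 5² + 2² = 29
29 = (2,5)_12 → 2² + 5² = 29

29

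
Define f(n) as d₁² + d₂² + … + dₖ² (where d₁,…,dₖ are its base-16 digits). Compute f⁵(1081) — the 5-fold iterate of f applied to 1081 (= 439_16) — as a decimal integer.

1081 = (4,3,9)_16 → 4² + 3² + 9² = 16 + 9 + 81 = 106
106 = (6,10)_16 → 6² + 10² = 36 + 100 = 136
136 = (8,8)_16 → 8² + 8² = 64 + 64 = 128
128 = (8,0)_16 → 8² + 0² = 64 + 0 = 64
64 = (4,0)_16 → 4² + 0² = 16 + 0 = 16

16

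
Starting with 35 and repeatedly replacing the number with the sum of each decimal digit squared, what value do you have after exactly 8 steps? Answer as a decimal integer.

35 → 3² + 5² = 9 + 25 = 34
34 → 3² + 4² = 9 + 16 = 25
25 → 2² + 5² = 4 + 25 = 29
29 → 2² + 9² = 4 + 81 = 85
85 → 8² + 5² = 64 + 25 = 89
89 → 8² + 9² = 64 + 81 = 145
145 → 1² + 4² + 5² = 1 + 16 + 25 = 42
42 → 4² + 2² = 16 + 4 = 20

20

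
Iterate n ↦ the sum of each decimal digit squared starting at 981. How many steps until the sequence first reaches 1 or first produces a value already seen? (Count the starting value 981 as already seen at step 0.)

981 → 146
146 → 53
53 → 34
34 → 25
25 → 29
29 → 85
85 → 89
89 → 145
145 → 42
42 → 20
20 → 4
4 → 16
16 → 37
37 → 58
58 → 89  — 89 repeats.
That took 15 steps.

15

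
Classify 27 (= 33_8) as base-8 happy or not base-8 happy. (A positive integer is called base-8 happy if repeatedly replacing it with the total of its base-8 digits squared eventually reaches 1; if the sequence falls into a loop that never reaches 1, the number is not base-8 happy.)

base-8 happy

27 = (3,3)_8 → 3² + 3² = 9 + 9 = 18
18 = (2,2)_8 → 2² + 2² = 4 + 4 = 8
8 = (1,0)_8 → 1² + 0² = 1 + 0 = 1  — reached 1.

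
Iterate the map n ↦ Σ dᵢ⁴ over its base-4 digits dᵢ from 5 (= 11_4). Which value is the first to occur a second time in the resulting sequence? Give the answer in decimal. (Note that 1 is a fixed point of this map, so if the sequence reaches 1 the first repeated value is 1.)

5 = (1,1)_4 → 1⁴ + 1⁴ = 2
2 = (2)_4 → 2⁴ = 16
16 = (1,0,0)_4 → 1⁴ + 0⁴ + 0⁴ = 1  — reached the fixed point 1.
1 → 1, so 1 is the first repeated value.

1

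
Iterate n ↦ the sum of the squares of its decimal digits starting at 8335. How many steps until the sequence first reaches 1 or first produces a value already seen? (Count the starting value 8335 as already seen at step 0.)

8335 → 107
107 → 50
50 → 25
25 → 29
29 → 85
85 → 89
89 → 145
145 → 42
42 → 20
20 → 4
4 → 16
16 → 37
37 → 58
58 → 89  — 89 repeats.
That took 14 steps.

14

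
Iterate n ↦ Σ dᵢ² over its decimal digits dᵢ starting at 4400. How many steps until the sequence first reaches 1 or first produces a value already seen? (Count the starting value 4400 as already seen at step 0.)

4400 → 32
32 → 13
13 → 10
10 → 1  — reached 1.
That took 4 steps.

4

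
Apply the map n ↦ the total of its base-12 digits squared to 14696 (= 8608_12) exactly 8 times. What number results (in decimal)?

34

14696 = (8,6,0,8)_12 → 164
164 = (1,1,8)_12 → 66
66 = (5,6)_12 → 61
61 = (5,1)_12 → 26
26 = (2,2)_12 → 8
8 = (8)_12 → 64
64 = (5,4)_12 → 41
41 = (3,5)_12 → 34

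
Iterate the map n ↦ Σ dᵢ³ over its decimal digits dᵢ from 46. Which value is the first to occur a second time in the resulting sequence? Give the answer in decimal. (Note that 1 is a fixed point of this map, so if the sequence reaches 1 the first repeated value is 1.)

46 → 4³ + 6³ = 280
280 → 2³ + 8³ + 0³ = 520
520 → 5³ + 2³ + 0³ = 133
133 → 1³ + 3³ + 3³ = 55
55 → 5³ + 5³ = 250
250 → 2³ + 5³ + 0³ = 133  — 133 already appeared earlier.

133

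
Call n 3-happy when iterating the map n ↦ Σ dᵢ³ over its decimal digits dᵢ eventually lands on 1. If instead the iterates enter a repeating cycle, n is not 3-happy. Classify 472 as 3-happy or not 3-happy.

not 3-happy

472 → 4³ + 7³ + 2³ = 415
415 → 4³ + 1³ + 5³ = 190
190 → 1³ + 9³ + 0³ = 730
730 → 7³ + 3³ + 0³ = 370
370 → 3³ + 7³ + 0³ = 370  — 370 already seen; the sequence cycles without reaching 1.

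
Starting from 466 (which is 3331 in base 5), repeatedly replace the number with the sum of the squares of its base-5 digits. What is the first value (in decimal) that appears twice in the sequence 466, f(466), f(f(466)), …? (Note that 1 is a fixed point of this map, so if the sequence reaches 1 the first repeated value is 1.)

466 = (3,3,3,1)_5 → 3² + 3² + 3² + 1² = 28
28 = (1,0,3)_5 → 1² + 0² + 3² = 10
10 = (2,0)_5 → 2² + 0² = 4
4 = (4)_5 → 4² = 16
16 = (3,1)_5 → 3² + 1² = 10  — 10 already appeared earlier.

10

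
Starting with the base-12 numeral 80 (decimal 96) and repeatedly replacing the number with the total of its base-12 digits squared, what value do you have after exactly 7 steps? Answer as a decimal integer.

66

96 = (8,0)_12 → 8² + 0² = 64 + 0 = 64
64 = (5,4)_12 → 5² + 4² = 25 + 16 = 41
41 = (3,5)_12 → 3² + 5² = 9 + 25 = 34
34 = (2,10)_12 → 2² + 10² = 4 + 100 = 104
104 = (8,8)_12 → 8² + 8² = 64 + 64 = 128
128 = (10,8)_12 → 10² + 8² = 100 + 64 = 164
164 = (1,1,8)_12 → 1² + 1² + 8² = 1 + 1 + 64 = 66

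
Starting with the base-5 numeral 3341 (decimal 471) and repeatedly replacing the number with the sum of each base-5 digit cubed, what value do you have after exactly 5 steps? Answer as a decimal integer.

9

471 = (3,3,4,1)_5 → 3³ + 3³ + 4³ + 1³ = 119
119 = (4,3,4)_5 → 4³ + 3³ + 4³ = 155
155 = (1,1,1,0)_5 → 1³ + 1³ + 1³ + 0³ = 3
3 = (3)_5 → 3³ = 27
27 = (1,0,2)_5 → 1³ + 0³ + 2³ = 9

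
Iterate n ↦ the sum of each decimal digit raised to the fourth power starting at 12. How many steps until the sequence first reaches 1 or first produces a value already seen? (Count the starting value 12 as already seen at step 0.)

12 → 1⁴ + 2⁴ = 17
17 → 1⁴ + 7⁴ = 2402
2402 → 2⁴ + 4⁴ + 0⁴ + 2⁴ = 288
288 → 2⁴ + 8⁴ + 8⁴ = 8208
8208 → 8⁴ + 2⁴ + 0⁴ + 8⁴ = 8208  — 8208 repeats.
That took 5 steps.

5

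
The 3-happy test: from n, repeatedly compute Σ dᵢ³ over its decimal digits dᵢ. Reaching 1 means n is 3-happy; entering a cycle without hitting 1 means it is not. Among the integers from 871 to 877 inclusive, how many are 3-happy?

871: 871 → 856 → 853 → 664 → 496 → 1009 → 730 → 370 → 370  — not 3-happy
872: 872 → 863 → 755 → 593 → 881 → 1025 → 134 → 92 → 737 → 713 → 371 → 371  — not 3-happy
873: 873 → 882 → 1032 → 36 → 243 → 99 → 1458 → 702 → 351 → 153 → 153  — not 3-happy
874: 874 → 919 → 1459 → 919  — not 3-happy
875: 875 → 980 → 1241 → 74 → 407 → 407  — not 3-happy
876: 876 → 1071 → 345 → 216 → 225 → 141 → 66 → 432 → 99 → 1458 → 702 → 351 → 153 → 153  — not 3-happy
877: 877 → 1198 → 1243 → 100 → 1  — 3-happy
3-happy: 877

1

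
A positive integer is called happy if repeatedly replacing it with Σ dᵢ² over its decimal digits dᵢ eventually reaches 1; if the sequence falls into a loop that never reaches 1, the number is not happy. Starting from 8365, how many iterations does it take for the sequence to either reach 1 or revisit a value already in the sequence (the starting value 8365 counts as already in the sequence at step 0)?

12

8365 → 8² + 3² + 6² + 5² = 134
134 → 1² + 3² + 4² = 26
26 → 2² + 6² = 40
40 → 4² + 0² = 16
16 → 1² + 6² = 37
37 → 3² + 7² = 58
58 → 5² + 8² = 89
89 → 8² + 9² = 145
145 → 1² + 4² + 5² = 42
42 → 4² + 2² = 20
20 → 2² + 0² = 4
4 → 4² = 16  — 16 repeats.
That took 12 steps.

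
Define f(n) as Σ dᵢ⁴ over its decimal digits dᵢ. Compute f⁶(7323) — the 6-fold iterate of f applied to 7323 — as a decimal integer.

4338

7323 → 7⁴ + 3⁴ + 2⁴ + 3⁴ = 2401 + 81 + 16 + 81 = 2579
2579 → 2⁴ + 5⁴ + 7⁴ + 9⁴ = 16 + 625 + 2401 + 6561 = 9603
9603 → 9⁴ + 6⁴ + 0⁴ + 3⁴ = 6561 + 1296 + 0 + 81 = 7938
7938 → 7⁴ + 9⁴ + 3⁴ + 8⁴ = 2401 + 6561 + 81 + 4096 = 13139
13139 → 1⁴ + 3⁴ + 1⁴ + 3⁴ + 9⁴ = 1 + 81 + 1 + 81 + 6561 = 6725
6725 → 6⁴ + 7⁴ + 2⁴ + 5⁴ = 1296 + 2401 + 16 + 625 = 4338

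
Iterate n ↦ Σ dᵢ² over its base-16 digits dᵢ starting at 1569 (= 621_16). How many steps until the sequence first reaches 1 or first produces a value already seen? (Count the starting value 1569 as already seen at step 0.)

1569 = (6,2,1)_16 → 6² + 2² + 1² = 36 + 4 + 1 = 41
41 = (2,9)_16 → 2² + 9² = 4 + 81 = 85
85 = (5,5)_16 → 5² + 5² = 25 + 25 = 50
50 = (3,2)_16 → 3² + 2² = 9 + 4 = 13
13 = (13)_16 → 13² = 169
169 = (10,9)_16 → 10² + 9² = 100 + 81 = 181
181 = (11,5)_16 → 11² + 5² = 121 + 25 = 146
146 = (9,2)_16 → 9² + 2² = 81 + 4 = 85  — 85 repeats.
That took 8 steps.

8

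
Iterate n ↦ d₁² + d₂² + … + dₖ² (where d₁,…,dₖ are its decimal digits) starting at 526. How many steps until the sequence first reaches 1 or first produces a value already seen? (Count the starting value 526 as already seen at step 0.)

526 → 5² + 2² + 6² = 65
65 → 6² + 5² = 61
61 → 6² + 1² = 37
37 → 3² + 7² = 58
58 → 5² + 8² = 89
89 → 8² + 9² = 145
145 → 1² + 4² + 5² = 42
42 → 4² + 2² = 20
20 → 2² + 0² = 4
4 → 4² = 16
16 → 1² + 6² = 37  — 37 repeats.
That took 11 steps.

11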